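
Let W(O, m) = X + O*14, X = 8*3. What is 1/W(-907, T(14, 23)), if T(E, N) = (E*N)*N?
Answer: -1/12674 ≈ -7.8902e-5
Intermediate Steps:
X = 24
T(E, N) = E*N²
W(O, m) = 24 + 14*O (W(O, m) = 24 + O*14 = 24 + 14*O)
1/W(-907, T(14, 23)) = 1/(24 + 14*(-907)) = 1/(24 - 12698) = 1/(-12674) = -1/12674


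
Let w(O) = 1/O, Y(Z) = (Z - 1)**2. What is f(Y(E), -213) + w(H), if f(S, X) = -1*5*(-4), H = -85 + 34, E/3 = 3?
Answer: 1019/51 ≈ 19.980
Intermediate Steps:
E = 9 (E = 3*3 = 9)
H = -51
Y(Z) = (-1 + Z)**2
f(S, X) = 20 (f(S, X) = -5*(-4) = 20)
f(Y(E), -213) + w(H) = 20 + 1/(-51) = 20 - 1/51 = 1019/51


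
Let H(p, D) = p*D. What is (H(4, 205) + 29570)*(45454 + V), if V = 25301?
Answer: 2150244450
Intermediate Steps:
H(p, D) = D*p
(H(4, 205) + 29570)*(45454 + V) = (205*4 + 29570)*(45454 + 25301) = (820 + 29570)*70755 = 30390*70755 = 2150244450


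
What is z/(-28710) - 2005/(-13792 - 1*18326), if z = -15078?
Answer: 10034051/17076070 ≈ 0.58761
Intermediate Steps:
z/(-28710) - 2005/(-13792 - 1*18326) = -15078/(-28710) - 2005/(-13792 - 1*18326) = -15078*(-1/28710) - 2005/(-13792 - 18326) = 2513/4785 - 2005/(-32118) = 2513/4785 - 2005*(-1/32118) = 2513/4785 + 2005/32118 = 10034051/17076070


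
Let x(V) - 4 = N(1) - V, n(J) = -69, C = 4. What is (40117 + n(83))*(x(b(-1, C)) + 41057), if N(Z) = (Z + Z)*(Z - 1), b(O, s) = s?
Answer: 1644250736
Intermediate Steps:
N(Z) = 2*Z*(-1 + Z) (N(Z) = (2*Z)*(-1 + Z) = 2*Z*(-1 + Z))
x(V) = 4 - V (x(V) = 4 + (2*1*(-1 + 1) - V) = 4 + (2*1*0 - V) = 4 + (0 - V) = 4 - V)
(40117 + n(83))*(x(b(-1, C)) + 41057) = (40117 - 69)*((4 - 1*4) + 41057) = 40048*((4 - 4) + 41057) = 40048*(0 + 41057) = 40048*41057 = 1644250736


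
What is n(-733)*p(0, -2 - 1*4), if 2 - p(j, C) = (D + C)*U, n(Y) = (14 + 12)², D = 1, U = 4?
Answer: 14872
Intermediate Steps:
n(Y) = 676 (n(Y) = 26² = 676)
p(j, C) = -2 - 4*C (p(j, C) = 2 - (1 + C)*4 = 2 - (4 + 4*C) = 2 + (-4 - 4*C) = -2 - 4*C)
n(-733)*p(0, -2 - 1*4) = 676*(-2 - 4*(-2 - 1*4)) = 676*(-2 - 4*(-2 - 4)) = 676*(-2 - 4*(-6)) = 676*(-2 + 24) = 676*22 = 14872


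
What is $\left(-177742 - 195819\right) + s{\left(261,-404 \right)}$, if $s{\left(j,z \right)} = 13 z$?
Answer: $-378813$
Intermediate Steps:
$\left(-177742 - 195819\right) + s{\left(261,-404 \right)} = \left(-177742 - 195819\right) + 13 \left(-404\right) = -373561 - 5252 = -378813$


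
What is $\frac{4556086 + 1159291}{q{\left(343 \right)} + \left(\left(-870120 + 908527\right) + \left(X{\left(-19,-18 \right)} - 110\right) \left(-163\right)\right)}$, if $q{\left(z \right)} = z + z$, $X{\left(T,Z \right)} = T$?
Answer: $\frac{5715377}{60120} \approx 95.066$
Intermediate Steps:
$q{\left(z \right)} = 2 z$
$\frac{4556086 + 1159291}{q{\left(343 \right)} + \left(\left(-870120 + 908527\right) + \left(X{\left(-19,-18 \right)} - 110\right) \left(-163\right)\right)} = \frac{4556086 + 1159291}{2 \cdot 343 + \left(\left(-870120 + 908527\right) + \left(-19 - 110\right) \left(-163\right)\right)} = \frac{5715377}{686 + \left(38407 - -21027\right)} = \frac{5715377}{686 + \left(38407 + 21027\right)} = \frac{5715377}{686 + 59434} = \frac{5715377}{60120}$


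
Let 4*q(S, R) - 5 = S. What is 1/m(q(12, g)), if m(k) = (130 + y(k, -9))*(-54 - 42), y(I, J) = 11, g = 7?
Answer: -1/13536 ≈ -7.3877e-5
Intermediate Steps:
q(S, R) = 5/4 + S/4
m(k) = -13536 (m(k) = (130 + 11)*(-54 - 42) = 141*(-96) = -13536)
1/m(q(12, g)) = 1/(-13536) = -1/13536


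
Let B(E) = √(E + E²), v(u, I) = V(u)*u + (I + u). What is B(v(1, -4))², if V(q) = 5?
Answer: 6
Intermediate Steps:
v(u, I) = I + 6*u (v(u, I) = 5*u + (I + u) = I + 6*u)
B(v(1, -4))² = (√((-4 + 6*1)*(1 + (-4 + 6*1))))² = (√((-4 + 6)*(1 + (-4 + 6))))² = (√(2*(1 + 2)))² = (√(2*3))² = (√6)² = 6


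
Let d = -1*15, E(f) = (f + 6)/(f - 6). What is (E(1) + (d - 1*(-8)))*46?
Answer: -1932/5 ≈ -386.40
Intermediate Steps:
E(f) = (6 + f)/(-6 + f)
d = -15
(E(1) + (d - 1*(-8)))*46 = ((6 + 1)/(-6 + 1) + (-15 - 1*(-8)))*46 = (7/(-5) + (-15 + 8))*46 = (-⅕*7 - 7)*46 = (-7/5 - 7)*46 = -42/5*46 = -1932/5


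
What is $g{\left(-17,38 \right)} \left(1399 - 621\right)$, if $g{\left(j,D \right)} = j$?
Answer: $-13226$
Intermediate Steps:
$g{\left(-17,38 \right)} \left(1399 - 621\right) = - 17 \left(1399 - 621\right) = \left(-17\right) 778 = -13226$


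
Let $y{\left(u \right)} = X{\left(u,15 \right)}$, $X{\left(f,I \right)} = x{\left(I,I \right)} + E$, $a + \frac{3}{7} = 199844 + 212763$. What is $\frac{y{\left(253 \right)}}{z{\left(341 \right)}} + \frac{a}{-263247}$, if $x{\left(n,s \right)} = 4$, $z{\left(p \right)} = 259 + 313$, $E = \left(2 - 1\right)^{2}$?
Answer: $- \frac{1642863067}{1054040988} \approx -1.5586$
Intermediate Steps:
$E = 1$ ($E = 1^{2} = 1$)
$z{\left(p \right)} = 572$
$a = \frac{2888246}{7}$ ($a = - \frac{3}{7} + \left(199844 + 212763\right) = - \frac{3}{7} + 412607 = \frac{2888246}{7} \approx 4.1261 \cdot 10^{5}$)
$X{\left(f,I \right)} = 5$ ($X{\left(f,I \right)} = 4 + 1 = 5$)
$y{\left(u \right)} = 5$
$\frac{y{\left(253 \right)}}{z{\left(341 \right)}} + \frac{a}{-263247} = \frac{5}{572} + \frac{2888246}{7 \left(-263247\right)} = 5 \cdot \frac{1}{572} + \frac{2888246}{7} \left(- \frac{1}{263247}\right) = \frac{5}{572} - \frac{2888246}{1842729} = - \frac{1642863067}{1054040988}$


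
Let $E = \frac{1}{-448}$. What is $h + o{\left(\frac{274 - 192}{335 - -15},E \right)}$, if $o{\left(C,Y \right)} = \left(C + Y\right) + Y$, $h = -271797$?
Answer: $- \frac{1522061913}{5600} \approx -2.718 \cdot 10^{5}$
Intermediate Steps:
$E = - \frac{1}{448} \approx -0.0022321$
$o{\left(C,Y \right)} = C + 2 Y$
$h + o{\left(\frac{274 - 192}{335 - -15},E \right)} = -271797 + \left(\frac{274 - 192}{335 - -15} + 2 \left(- \frac{1}{448}\right)\right) = -271797 - \left(\frac{1}{224} - \frac{82}{335 + \left(-130 + 145\right)}\right) = -271797 - \left(\frac{1}{224} - \frac{82}{335 + 15}\right) = -271797 - \left(\frac{1}{224} - \frac{82}{350}\right) = -271797 + \left(82 \cdot \frac{1}{350} - \frac{1}{224}\right) = -271797 + \left(\frac{41}{175} - \frac{1}{224}\right) = -271797 + \frac{1287}{5600} = - \frac{1522061913}{5600}$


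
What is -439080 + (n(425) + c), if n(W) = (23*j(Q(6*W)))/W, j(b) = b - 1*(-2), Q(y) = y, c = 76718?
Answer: -153945154/425 ≈ -3.6222e+5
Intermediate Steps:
j(b) = 2 + b (j(b) = b + 2 = 2 + b)
n(W) = (46 + 138*W)/W (n(W) = (23*(2 + 6*W))/W = (46 + 138*W)/W)
-439080 + (n(425) + c) = -439080 + ((138 + 46/425) + 76718) = -439080 + (58696/425 + 76718) = -439080 + 32663846/425 = -153945154/425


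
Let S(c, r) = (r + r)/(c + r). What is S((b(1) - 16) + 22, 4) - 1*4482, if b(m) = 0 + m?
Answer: -49294/11 ≈ -4481.3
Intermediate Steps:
b(m) = m
S(c, r) = 2*r/(c + r) (S(c, r) = (2*r)/(c + r) = 2*r/(c + r))
S((b(1) - 16) + 22, 4) - 1*4482 = 2*4/(((1 - 16) + 22) + 4) - 1*4482 = 2*4/((-15 + 22) + 4) - 4482 = 2*4/(7 + 4) - 4482 = 2*4/11 - 4482 = 2*4*(1/11) - 4482 = 8/11 - 4482 = -49294/11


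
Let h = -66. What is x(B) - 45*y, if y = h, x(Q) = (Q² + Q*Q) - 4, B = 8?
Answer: 3094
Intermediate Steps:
x(Q) = -4 + 2*Q² (x(Q) = (Q² + Q²) - 4 = 2*Q² - 4 = -4 + 2*Q²)
y = -66
x(B) - 45*y = (-4 + 2*8²) - 45*(-66) = (-4 + 2*64) + 2970 = (-4 + 128) + 2970 = 124 + 2970 = 3094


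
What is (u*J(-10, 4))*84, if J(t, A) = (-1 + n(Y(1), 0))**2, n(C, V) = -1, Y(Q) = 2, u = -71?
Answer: -23856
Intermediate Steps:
J(t, A) = 4 (J(t, A) = (-1 - 1)**2 = (-2)**2 = 4)
(u*J(-10, 4))*84 = -71*4*84 = -284*84 = -23856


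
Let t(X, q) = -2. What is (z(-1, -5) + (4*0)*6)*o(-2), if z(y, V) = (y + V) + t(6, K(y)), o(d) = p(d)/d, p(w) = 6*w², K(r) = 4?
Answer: 96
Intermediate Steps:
o(d) = 6*d (o(d) = (6*d²)/d = 6*d)
z(y, V) = -2 + V + y (z(y, V) = (y + V) - 2 = (V + y) - 2 = -2 + V + y)
(z(-1, -5) + (4*0)*6)*o(-2) = ((-2 - 5 - 1) + (4*0)*6)*(6*(-2)) = (-8 + 0*6)*(-12) = (-8 + 0)*(-12) = -8*(-12) = 96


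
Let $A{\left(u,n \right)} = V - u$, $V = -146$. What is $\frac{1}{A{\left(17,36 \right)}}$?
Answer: $- \frac{1}{163} \approx -0.006135$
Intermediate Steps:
$A{\left(u,n \right)} = -146 - u$
$\frac{1}{A{\left(17,36 \right)}} = \frac{1}{-146 - 17} = \frac{1}{-163} = - \frac{1}{163}$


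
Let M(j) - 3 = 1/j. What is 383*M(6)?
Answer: 7277/6 ≈ 1212.8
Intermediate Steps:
M(j) = 3 + 1/j
383*M(6) = 383*(3 + 1/6) = 383*(3 + ⅙) = 383*(19/6) = 7277/6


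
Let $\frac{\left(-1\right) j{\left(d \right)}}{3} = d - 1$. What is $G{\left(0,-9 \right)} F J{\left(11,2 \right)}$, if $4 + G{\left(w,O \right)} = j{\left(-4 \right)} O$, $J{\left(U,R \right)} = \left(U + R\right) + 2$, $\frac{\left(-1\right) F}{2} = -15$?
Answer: $-62550$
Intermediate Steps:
$F = 30$ ($F = \left(-2\right) \left(-15\right) = 30$)
$j{\left(d \right)} = 3 - 3 d$ ($j{\left(d \right)} = - 3 \left(d - 1\right) = - 3 \left(-1 + d\right) = 3 - 3 d$)
$J{\left(U,R \right)} = 2 + R + U$ ($J{\left(U,R \right)} = \left(R + U\right) + 2 = 2 + R + U$)
$G{\left(w,O \right)} = -4 + 15 O$ ($G{\left(w,O \right)} = -4 + \left(3 - -12\right) O = -4 + \left(3 + 12\right) O = -4 + 15 O$)
$G{\left(0,-9 \right)} F J{\left(11,2 \right)} = \left(-4 + 15 \left(-9\right)\right) 30 \left(2 + 2 + 11\right) = \left(-4 - 135\right) 30 \cdot 15 = \left(-139\right) 30 \cdot 15 = \left(-4170\right) 15 = -62550$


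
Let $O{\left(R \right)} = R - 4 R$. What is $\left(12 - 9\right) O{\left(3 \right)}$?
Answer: $-27$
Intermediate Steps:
$O{\left(R \right)} = - 3 R$
$\left(12 - 9\right) O{\left(3 \right)} = \left(12 - 9\right) \left(\left(-3\right) 3\right) = 3 \left(-9\right) = -27$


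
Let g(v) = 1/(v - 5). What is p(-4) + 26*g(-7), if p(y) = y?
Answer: -37/6 ≈ -6.1667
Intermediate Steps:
g(v) = 1/(-5 + v)
p(-4) + 26*g(-7) = -4 + 26/(-5 - 7) = -4 + 26/(-12) = -4 + 26*(-1/12) = -4 - 13/6 = -37/6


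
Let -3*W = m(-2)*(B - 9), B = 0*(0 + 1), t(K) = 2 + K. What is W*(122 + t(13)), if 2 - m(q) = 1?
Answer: 411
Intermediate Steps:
m(q) = 1 (m(q) = 2 - 1*1 = 2 - 1 = 1)
B = 0 (B = 0*1 = 0)
W = 3 (W = -(0 - 9)/3 = -(-9)/3 = -1/3*(-9) = 3)
W*(122 + t(13)) = 3*(122 + (2 + 13)) = 3*(122 + 15) = 3*137 = 411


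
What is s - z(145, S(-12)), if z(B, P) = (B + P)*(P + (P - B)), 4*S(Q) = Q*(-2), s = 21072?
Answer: 41155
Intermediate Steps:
S(Q) = -Q/2 (S(Q) = (Q*(-2))/4 = (-2*Q)/4 = -Q/2)
z(B, P) = (B + P)*(-B + 2*P)
s - z(145, S(-12)) = 21072 - (-1*145**2 + 2*(-1/2*(-12))**2 + 145*(-1/2*(-12))) = 21072 - (-1*21025 + 2*6**2 + 145*6) = 21072 - (-21025 + 2*36 + 870) = 21072 - (-21025 + 72 + 870) = 21072 - 1*(-20083) = 21072 + 20083 = 41155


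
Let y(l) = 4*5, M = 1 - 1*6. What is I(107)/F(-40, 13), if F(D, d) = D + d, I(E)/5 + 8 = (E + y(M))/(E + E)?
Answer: 7925/5778 ≈ 1.3716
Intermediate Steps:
M = -5 (M = 1 - 6 = -5)
y(l) = 20
I(E) = -40 + 5*(20 + E)/(2*E) (I(E) = -40 + 5*((E + 20)/(E + E)) = -40 + 5*((20 + E)/((2*E))) = -40 + 5*((20 + E)*(1/(2*E))) = -40 + 5*((20 + E)/(2*E)) = -40 + 5*(20 + E)/(2*E))
I(107)/F(-40, 13) = (-75/2 + 50/107)/(-40 + 13) = (-75/2 + 50*(1/107))/(-27) = (-75/2 + 50/107)*(-1/27) = -7925/214*(-1/27) = 7925/5778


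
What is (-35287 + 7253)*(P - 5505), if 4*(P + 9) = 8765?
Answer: 186299947/2 ≈ 9.3150e+7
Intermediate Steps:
P = 8729/4 (P = -9 + (¼)*8765 = -9 + 8765/4 = 8729/4 ≈ 2182.3)
(-35287 + 7253)*(P - 5505) = (-35287 + 7253)*(8729/4 - 5505) = -28034*(-13291/4) = 186299947/2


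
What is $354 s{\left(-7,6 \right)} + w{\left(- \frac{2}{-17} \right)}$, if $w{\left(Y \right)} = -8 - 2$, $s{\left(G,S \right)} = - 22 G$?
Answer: $54506$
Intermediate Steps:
$w{\left(Y \right)} = -10$ ($w{\left(Y \right)} = -8 - 2 = -10$)
$354 s{\left(-7,6 \right)} + w{\left(- \frac{2}{-17} \right)} = 354 \left(\left(-22\right) \left(-7\right)\right) - 10 = 354 \cdot 154 - 10 = 54516 - 10 = 54506$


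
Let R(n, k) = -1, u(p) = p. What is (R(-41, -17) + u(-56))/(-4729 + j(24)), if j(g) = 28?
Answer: 19/1567 ≈ 0.012125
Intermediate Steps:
(R(-41, -17) + u(-56))/(-4729 + j(24)) = (-1 - 56)/(-4729 + 28) = -57/(-4701) = -57*(-1/4701) = 19/1567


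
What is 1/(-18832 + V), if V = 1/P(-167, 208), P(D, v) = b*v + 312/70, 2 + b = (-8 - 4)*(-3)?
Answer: -247676/4664234397 ≈ -5.3101e-5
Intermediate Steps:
b = 34 (b = -2 + (-8 - 4)*(-3) = -2 - 12*(-3) = -2 + 36 = 34)
P(D, v) = 156/35 + 34*v (P(D, v) = 34*v + 312/70 = 34*v + 312*(1/70) = 34*v + 156/35 = 156/35 + 34*v)
V = 35/247676 (V = 1/(156/35 + 34*208) = 1/(156/35 + 7072) = 1/(247676/35) = 35/247676 ≈ 0.00014131)
1/(-18832 + V) = 1/(-18832 + 35/247676) = 1/(-4664234397/247676) = -247676/4664234397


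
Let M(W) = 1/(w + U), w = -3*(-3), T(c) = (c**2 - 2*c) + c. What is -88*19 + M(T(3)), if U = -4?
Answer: -8359/5 ≈ -1671.8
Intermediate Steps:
T(c) = c**2 - c
w = 9
M(W) = 1/5 (M(W) = 1/(9 - 4) = 1/5)
-88*19 + M(T(3)) = -88*19 + 1/5 = -1672 + 1/5 = -8359/5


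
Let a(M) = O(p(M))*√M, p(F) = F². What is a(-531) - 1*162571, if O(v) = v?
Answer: -162571 + 845883*I*√59 ≈ -1.6257e+5 + 6.4974e+6*I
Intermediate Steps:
a(M) = M^(5/2) (a(M) = M²*√M = M^(5/2))
a(-531) - 1*162571 = (-531)^(5/2) - 1*162571 = 845883*I*√59 - 162571 = -162571 + 845883*I*√59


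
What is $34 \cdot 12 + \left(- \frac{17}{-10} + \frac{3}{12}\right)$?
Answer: $\frac{8199}{20} \approx 409.95$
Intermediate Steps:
$34 \cdot 12 + \left(- \frac{17}{-10} + \frac{3}{12}\right) = 408 + \left(\left(-17\right) \left(- \frac{1}{10}\right) + 3 \cdot \frac{1}{12}\right) = 408 + \left(\frac{17}{10} + \frac{1}{4}\right) = 408 + \frac{39}{20} = \frac{8199}{20}$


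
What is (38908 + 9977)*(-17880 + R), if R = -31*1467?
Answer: -3097206945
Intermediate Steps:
R = -45477
(38908 + 9977)*(-17880 + R) = (38908 + 9977)*(-17880 - 45477) = 48885*(-63357) = -3097206945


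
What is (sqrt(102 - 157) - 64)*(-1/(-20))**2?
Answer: -4/25 + I*sqrt(55)/400 ≈ -0.16 + 0.018541*I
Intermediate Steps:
(sqrt(102 - 157) - 64)*(-1/(-20))**2 = (sqrt(-55) - 64)*(-1*(-1/20))**2 = (I*sqrt(55) - 64)*(1/20)**2 = (-64 + I*sqrt(55))*(1/400) = -4/25 + I*sqrt(55)/400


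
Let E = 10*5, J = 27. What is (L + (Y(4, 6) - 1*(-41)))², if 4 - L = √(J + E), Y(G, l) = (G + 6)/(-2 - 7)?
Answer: 162262/81 - 790*√77/9 ≈ 1233.0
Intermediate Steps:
E = 50
Y(G, l) = -⅔ - G/9 (Y(G, l) = (6 + G)/(-9) = (6 + G)*(-⅑) = -⅔ - G/9)
L = 4 - √77 (L = 4 - √(27 + 50) = 4 - √77 ≈ -4.7750)
(L + (Y(4, 6) - 1*(-41)))² = ((4 - √77) + ((-⅔ - ⅑*4) - 1*(-41)))² = ((4 - √77) + ((-⅔ - 4/9) + 41))² = ((4 - √77) + (-10/9 + 41))² = ((4 - √77) + 359/9)² = (395/9 - √77)²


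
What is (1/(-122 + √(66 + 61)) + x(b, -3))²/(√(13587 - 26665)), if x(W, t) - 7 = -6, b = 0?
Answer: -107091676*I*√13078/1423991811411 + 14635*I*√1660906/1423991811411 ≈ -0.0085872*I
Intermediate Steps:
x(W, t) = 1 (x(W, t) = 7 - 6 = 1)
(1/(-122 + √(66 + 61)) + x(b, -3))²/(√(13587 - 26665)) = (1/(-122 + √(66 + 61)) + 1)²/(√(13587 - 26665)) = (1/(-122 + √127) + 1)²/(√(-13078)) = (1 + 1/(-122 + √127))²/((I*√13078)) = (1 + 1/(-122 + √127))²*(-I*√13078/13078) = -I*√13078*(1 + 1/(-122 + √127))²/13078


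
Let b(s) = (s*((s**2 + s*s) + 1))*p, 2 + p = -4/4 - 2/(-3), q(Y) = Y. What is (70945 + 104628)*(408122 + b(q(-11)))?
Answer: 72750252707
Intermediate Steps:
p = -7/3 (p = -2 + (-4/4 - 2/(-3)) = -2 + (-4*1/4 - 2*(-1/3)) = -2 + (-1 + 2/3) = -2 - 1/3 = -7/3 ≈ -2.3333)
b(s) = -7*s*(1 + 2*s**2)/3 (b(s) = (s*((s**2 + s*s) + 1))*(-7/3) = (s*((s**2 + s**2) + 1))*(-7/3) = (s*(2*s**2 + 1))*(-7/3) = (s*(1 + 2*s**2))*(-7/3) = -7*s*(1 + 2*s**2)/3)
(70945 + 104628)*(408122 + b(q(-11))) = (70945 + 104628)*(408122 - 7/3*(-11)*(1 + 2*(-11)**2)) = 175573*(408122 - 7/3*(-11)*(1 + 2*121)) = 175573*(408122 - 7/3*(-11)*(1 + 242)) = 175573*(408122 - 7/3*(-11)*243) = 175573*(408122 + 6237) = 175573*414359 = 72750252707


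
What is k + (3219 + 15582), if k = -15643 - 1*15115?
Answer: -11957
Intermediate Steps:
k = -30758 (k = -15643 - 15115 = -30758)
k + (3219 + 15582) = -30758 + (3219 + 15582) = -30758 + 18801 = -11957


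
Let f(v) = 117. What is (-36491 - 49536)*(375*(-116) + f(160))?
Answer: 3732109341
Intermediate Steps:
(-36491 - 49536)*(375*(-116) + f(160)) = (-36491 - 49536)*(375*(-116) + 117) = -86027*(-43500 + 117) = -86027*(-43383) = 3732109341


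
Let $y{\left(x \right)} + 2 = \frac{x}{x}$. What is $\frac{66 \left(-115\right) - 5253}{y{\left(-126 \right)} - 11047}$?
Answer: $\frac{12843}{11048} \approx 1.1625$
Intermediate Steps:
$y{\left(x \right)} = -1$ ($y{\left(x \right)} = -2 + \frac{x}{x} = -2 + 1 = -1$)
$\frac{66 \left(-115\right) - 5253}{y{\left(-126 \right)} - 11047} = \frac{66 \left(-115\right) - 5253}{-1 - 11047} = \frac{-7590 - 5253}{-11048} = \left(-12843\right) \left(- \frac{1}{11048}\right) = \frac{12843}{11048}$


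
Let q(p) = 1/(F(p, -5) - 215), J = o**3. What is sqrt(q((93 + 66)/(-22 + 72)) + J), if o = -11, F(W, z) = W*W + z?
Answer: I*sqrt(366465580344591)/524719 ≈ 36.483*I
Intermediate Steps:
F(W, z) = z + W**2 (F(W, z) = W**2 + z = z + W**2)
J = -1331 (J = (-11)**3 = -1331)
q(p) = 1/(-220 + p**2) (q(p) = 1/((-5 + p**2) - 215) = 1/(-220 + p**2))
sqrt(q((93 + 66)/(-22 + 72)) + J) = sqrt(1/(-220 + ((93 + 66)/(-22 + 72))**2) - 1331) = sqrt(1/(-220 + (159/50)**2) - 1331) = sqrt(1/(-220 + 25281/2500) - 1331) = sqrt(1/(-524719/2500) - 1331) = sqrt(-2500/524719 - 1331) = sqrt(-698403489/524719) = I*sqrt(366465580344591)/524719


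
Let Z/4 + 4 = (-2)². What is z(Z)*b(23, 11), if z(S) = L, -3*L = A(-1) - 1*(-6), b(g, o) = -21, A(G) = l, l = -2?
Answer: 28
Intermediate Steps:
A(G) = -2
Z = 0 (Z = -16 + 4*(-2)² = -16 + 4*4 = -16 + 16 = 0)
L = -4/3 (L = -(-2 - 1*(-6))/3 = -(-2 + 6)/3 = -⅓*4 = -4/3 ≈ -1.3333)
z(S) = -4/3
z(Z)*b(23, 11) = -4/3*(-21) = 28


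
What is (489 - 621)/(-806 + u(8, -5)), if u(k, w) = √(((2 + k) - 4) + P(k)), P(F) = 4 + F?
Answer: 53196/324809 + 198*√2/324809 ≈ 0.16464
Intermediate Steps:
u(k, w) = √(2 + 2*k) (u(k, w) = √(((2 + k) - 4) + (4 + k)) = √((-2 + k) + (4 + k)) = √(2 + 2*k))
(489 - 621)/(-806 + u(8, -5)) = (489 - 621)/(-806 + √(2 + 2*8)) = -132/(-806 + √(2 + 16)) = -132/(-806 + √18) = -132/(-806 + 3*√2)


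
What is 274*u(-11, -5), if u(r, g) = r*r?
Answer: 33154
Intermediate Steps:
u(r, g) = r**2
274*u(-11, -5) = 274*(-11)**2 = 274*121 = 33154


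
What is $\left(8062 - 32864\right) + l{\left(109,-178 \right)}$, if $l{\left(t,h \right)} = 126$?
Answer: $-24676$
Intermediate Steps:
$\left(8062 - 32864\right) + l{\left(109,-178 \right)} = \left(8062 - 32864\right) + 126 = -24802 + 126 = -24676$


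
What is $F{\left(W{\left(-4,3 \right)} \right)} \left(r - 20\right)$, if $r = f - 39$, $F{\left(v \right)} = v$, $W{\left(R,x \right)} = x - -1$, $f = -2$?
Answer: $-244$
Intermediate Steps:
$W{\left(R,x \right)} = 1 + x$ ($W{\left(R,x \right)} = x + 1 = 1 + x$)
$r = -41$ ($r = -2 - 39 = -41$)
$F{\left(W{\left(-4,3 \right)} \right)} \left(r - 20\right) = \left(1 + 3\right) \left(-41 - 20\right) = 4 \left(-61\right) = -244$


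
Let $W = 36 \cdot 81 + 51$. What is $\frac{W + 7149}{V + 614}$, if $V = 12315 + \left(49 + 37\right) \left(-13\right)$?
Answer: $\frac{3372}{3937} \approx 0.85649$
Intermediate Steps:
$V = 11197$ ($V = 12315 + 86 \left(-13\right) = 12315 - 1118 = 11197$)
$W = 2967$ ($W = 2916 + 51 = 2967$)
$\frac{W + 7149}{V + 614} = \frac{2967 + 7149}{11197 + 614} = \frac{10116}{11811} = 10116 \cdot \frac{1}{11811} = \frac{3372}{3937}$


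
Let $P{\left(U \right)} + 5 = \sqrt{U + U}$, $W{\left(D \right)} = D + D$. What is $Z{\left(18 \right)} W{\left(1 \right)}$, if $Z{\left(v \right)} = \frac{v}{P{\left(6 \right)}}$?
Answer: $- \frac{180}{13} - \frac{72 \sqrt{3}}{13} \approx -23.439$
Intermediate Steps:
$W{\left(D \right)} = 2 D$
$P{\left(U \right)} = -5 + \sqrt{2} \sqrt{U}$ ($P{\left(U \right)} = -5 + \sqrt{U + U} = -5 + \sqrt{2 U} = -5 + \sqrt{2} \sqrt{U}$)
$Z{\left(v \right)} = \frac{v}{-5 + 2 \sqrt{3}}$ ($Z{\left(v \right)} = \frac{v}{-5 + \sqrt{2} \sqrt{6}} = \frac{v}{-5 + 2 \sqrt{3}}$)
$Z{\left(18 \right)} W{\left(1 \right)} = \left(\left(- \frac{5}{13}\right) 18 - \frac{36 \sqrt{3}}{13}\right) 2 \cdot 1 = \left(- \frac{90}{13} - \frac{36 \sqrt{3}}{13}\right) 2 = - \frac{180}{13} - \frac{72 \sqrt{3}}{13}$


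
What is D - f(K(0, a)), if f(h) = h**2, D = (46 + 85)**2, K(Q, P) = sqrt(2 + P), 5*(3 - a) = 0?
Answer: 17156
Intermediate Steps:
a = 3 (a = 3 - 1/5*0 = 3 + 0 = 3)
D = 17161 (D = 131**2 = 17161)
D - f(K(0, a)) = 17161 - (sqrt(2 + 3))**2 = 17161 - (sqrt(5))**2 = 17161 - 1*5 = 17161 - 5 = 17156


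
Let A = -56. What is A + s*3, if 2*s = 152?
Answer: 172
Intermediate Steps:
s = 76 (s = (½)*152 = 76)
A + s*3 = -56 + 76*3 = -56 + 228 = 172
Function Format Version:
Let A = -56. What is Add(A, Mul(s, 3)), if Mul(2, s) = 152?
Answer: 172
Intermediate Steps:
s = 76 (s = Mul(Rational(1, 2), 152) = 76)
Add(A, Mul(s, 3)) = Add(-56, Mul(76, 3)) = Add(-56, 228) = 172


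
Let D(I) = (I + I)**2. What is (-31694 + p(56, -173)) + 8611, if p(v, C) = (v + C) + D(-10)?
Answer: -22800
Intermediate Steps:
D(I) = 4*I**2 (D(I) = (2*I)**2 = 4*I**2)
p(v, C) = 400 + C + v (p(v, C) = (v + C) + 4*(-10)**2 = (C + v) + 4*100 = (C + v) + 400 = 400 + C + v)
(-31694 + p(56, -173)) + 8611 = (-31694 + (400 - 173 + 56)) + 8611 = (-31694 + 283) + 8611 = -31411 + 8611 = -22800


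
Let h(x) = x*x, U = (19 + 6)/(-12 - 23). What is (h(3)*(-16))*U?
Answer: 720/7 ≈ 102.86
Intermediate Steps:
U = -5/7 (U = 25/(-35) = 25*(-1/35) = -5/7 ≈ -0.71429)
h(x) = x²
(h(3)*(-16))*U = (3²*(-16))*(-5/7) = (9*(-16))*(-5/7) = -144*(-5/7) = 720/7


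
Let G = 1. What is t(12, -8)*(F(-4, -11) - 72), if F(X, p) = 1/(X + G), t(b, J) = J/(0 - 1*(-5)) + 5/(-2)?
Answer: 8897/30 ≈ 296.57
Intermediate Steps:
t(b, J) = -5/2 + J/5 (t(b, J) = J/(0 + 5) + 5*(-½) = J/5 - 5/2 = -5/2 + J/5)
F(X, p) = 1/(1 + X) (F(X, p) = 1/(X + 1) = 1/(1 + X))
t(12, -8)*(F(-4, -11) - 72) = (-5/2 + (⅕)*(-8))*(1/(1 - 4) - 72) = (-5/2 - 8/5)*(1/(-3) - 72) = -41*(-⅓ - 72)/10 = -41/10*(-217/3) = 8897/30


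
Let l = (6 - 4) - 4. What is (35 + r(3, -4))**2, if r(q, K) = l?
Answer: 1089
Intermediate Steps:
l = -2 (l = 2 - 4 = -2)
r(q, K) = -2
(35 + r(3, -4))**2 = (35 - 2)**2 = 33**2 = 1089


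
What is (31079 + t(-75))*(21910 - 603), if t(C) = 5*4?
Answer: 662626393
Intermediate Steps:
t(C) = 20
(31079 + t(-75))*(21910 - 603) = (31079 + 20)*(21910 - 603) = 31099*21307 = 662626393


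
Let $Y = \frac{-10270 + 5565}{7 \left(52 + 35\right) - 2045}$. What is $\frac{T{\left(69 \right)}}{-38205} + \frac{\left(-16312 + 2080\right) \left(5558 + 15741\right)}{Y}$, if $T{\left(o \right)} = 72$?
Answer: $- \frac{73912394897576}{798909} \approx -9.2517 \cdot 10^{7}$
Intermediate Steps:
$Y = \frac{4705}{1436}$ ($Y = - \frac{4705}{7 \cdot 87 - 2045} = - \frac{4705}{609 - 2045} = - \frac{4705}{-1436} = \left(-4705\right) \left(- \frac{1}{1436}\right) = \frac{4705}{1436} \approx 3.2765$)
$\frac{T{\left(69 \right)}}{-38205} + \frac{\left(-16312 + 2080\right) \left(5558 + 15741\right)}{Y} = \frac{72}{-38205} + \frac{\left(-16312 + 2080\right) \left(5558 + 15741\right)}{\frac{4705}{1436}} = 72 \left(- \frac{1}{38205}\right) + \left(-14232\right) 21299 \cdot \frac{1436}{4705} = - \frac{8}{4245} - \frac{435290900448}{4705} = - \frac{73912394897576}{798909}$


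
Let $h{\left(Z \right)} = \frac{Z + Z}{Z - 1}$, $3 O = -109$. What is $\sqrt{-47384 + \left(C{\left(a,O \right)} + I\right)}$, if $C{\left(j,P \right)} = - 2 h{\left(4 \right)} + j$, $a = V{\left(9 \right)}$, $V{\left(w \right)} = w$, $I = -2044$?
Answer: $\frac{i \sqrt{444819}}{3} \approx 222.32 i$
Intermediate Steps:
$O = - \frac{109}{3}$ ($O = \frac{1}{3} \left(-109\right) = - \frac{109}{3} \approx -36.333$)
$a = 9$
$h{\left(Z \right)} = \frac{2 Z}{-1 + Z}$
$C{\left(j,P \right)} = - \frac{16}{3} + j$ ($C{\left(j,P \right)} = - 2 \cdot 2 \cdot 4 \frac{1}{-1 + 4} + j = - 2 \cdot 2 \cdot 4 \cdot \frac{1}{3} + j = \left(-2\right) \frac{8}{3} + j = - \frac{16}{3} + j$)
$\sqrt{-47384 + \left(C{\left(a,O \right)} + I\right)} = \sqrt{-47384 + \left(\left(- \frac{16}{3} + 9\right) - 2044\right)} = \sqrt{-47384 + \left(\frac{11}{3} - 2044\right)} = \sqrt{-47384 - \frac{6121}{3}} = \sqrt{- \frac{148273}{3}} = \frac{i \sqrt{444819}}{3}$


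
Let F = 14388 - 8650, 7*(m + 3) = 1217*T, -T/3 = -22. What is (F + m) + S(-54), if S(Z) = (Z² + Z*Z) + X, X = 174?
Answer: 162509/7 ≈ 23216.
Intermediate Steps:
T = 66 (T = -3*(-22) = 66)
m = 80301/7 (m = -3 + (1217*66)/7 = -3 + (⅐)*80322 = -3 + 80322/7 = 80301/7 ≈ 11472.)
S(Z) = 174 + 2*Z² (S(Z) = (Z² + Z*Z) + 174 = (Z² + Z²) + 174 = 2*Z² + 174 = 174 + 2*Z²)
F = 5738
(F + m) + S(-54) = (5738 + 80301/7) + (174 + 2*(-54)²) = 120467/7 + (174 + 2*2916) = 120467/7 + (174 + 5832) = 120467/7 + 6006 = 162509/7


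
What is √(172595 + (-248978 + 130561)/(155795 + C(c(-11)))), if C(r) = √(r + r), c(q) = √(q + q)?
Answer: √((26889319608 + 172595*2^(¾)*11^(¼)*√I)/(155795 + 2^(¾)*11^(¼)*√I)) ≈ 415.44 + 0.e-8*I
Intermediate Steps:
c(q) = √2*√q (c(q) = √(2*q) = √2*√q)
C(r) = √2*√r (C(r) = √(2*r) = √2*√r)
√(172595 + (-248978 + 130561)/(155795 + C(c(-11)))) = √(172595 + (-248978 + 130561)/(155795 + √2*√(√2*√(-11)))) = √(172595 - 118417/(155795 + √2*√(√2*(I*√11)))) = √(172595 - 118417/(155795 + √2*√(I*√22))) = √(172595 - 118417/(155795 + √2*(22^(¼)*√I))) = √(172595 - 118417/(155795 + 2^(¾)*11^(¼)*√I))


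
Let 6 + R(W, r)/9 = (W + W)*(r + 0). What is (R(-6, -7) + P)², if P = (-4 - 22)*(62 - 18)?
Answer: 195364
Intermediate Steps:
R(W, r) = -54 + 18*W*r (R(W, r) = -54 + 9*((W + W)*(r + 0)) = -54 + 9*((2*W)*r) = -54 + 9*(2*W*r) = -54 + 18*W*r)
P = -1144 (P = -26*44 = -1144)
(R(-6, -7) + P)² = ((-54 + 18*(-6)*(-7)) - 1144)² = ((-54 + 756) - 1144)² = (702 - 1144)² = (-442)² = 195364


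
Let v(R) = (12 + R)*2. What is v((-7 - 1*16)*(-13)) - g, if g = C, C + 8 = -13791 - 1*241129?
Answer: 255550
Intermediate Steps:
C = -254928 (C = -8 + (-13791 - 1*241129) = -8 + (-13791 - 241129) = -8 - 254920 = -254928)
g = -254928
v(R) = 24 + 2*R
v((-7 - 1*16)*(-13)) - g = (24 + 2*((-7 - 1*16)*(-13))) - 1*(-254928) = (24 + 2*((-7 - 16)*(-13))) + 254928 = (24 + 2*(-23*(-13))) + 254928 = (24 + 2*299) + 254928 = (24 + 598) + 254928 = 622 + 254928 = 255550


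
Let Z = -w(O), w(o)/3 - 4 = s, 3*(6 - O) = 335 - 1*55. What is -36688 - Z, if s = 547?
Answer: -35035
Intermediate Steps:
O = -262/3 (O = 6 - (335 - 1*55)/3 = 6 - (335 - 55)/3 = 6 - ⅓*280 = 6 - 280/3 = -262/3 ≈ -87.333)
w(o) = 1653 (w(o) = 12 + 3*547 = 12 + 1641 = 1653)
Z = -1653 (Z = -1*1653 = -1653)
-36688 - Z = -36688 - 1*(-1653) = -36688 + 1653 = -35035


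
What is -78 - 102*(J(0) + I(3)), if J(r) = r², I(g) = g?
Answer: -384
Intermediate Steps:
-78 - 102*(J(0) + I(3)) = -78 - 102*(0² + 3) = -78 - 102*(0 + 3) = -78 - 102*3 = -78 - 51*6 = -78 - 306 = -384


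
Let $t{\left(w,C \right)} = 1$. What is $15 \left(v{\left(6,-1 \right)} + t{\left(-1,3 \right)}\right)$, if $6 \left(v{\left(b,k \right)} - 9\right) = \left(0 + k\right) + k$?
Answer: $145$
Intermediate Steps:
$v{\left(b,k \right)} = 9 + \frac{k}{3}$ ($v{\left(b,k \right)} = 9 + \frac{\left(0 + k\right) + k}{6} = 9 + \frac{k + k}{6} = 9 + \frac{2 k}{6} = 9 + \frac{k}{3}$)
$15 \left(v{\left(6,-1 \right)} + t{\left(-1,3 \right)}\right) = 15 \left(\left(9 + \frac{1}{3} \left(-1\right)\right) + 1\right) = 15 \left(\left(9 - \frac{1}{3}\right) + 1\right) = 15 \left(\frac{26}{3} + 1\right) = 15 \cdot \frac{29}{3} = 145$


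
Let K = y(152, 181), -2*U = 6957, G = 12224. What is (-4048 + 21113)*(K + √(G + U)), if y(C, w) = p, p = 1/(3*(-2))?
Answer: -17065/6 + 17065*√34982/2 ≈ 1.5930e+6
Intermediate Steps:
U = -6957/2 (U = -½*6957 = -6957/2 ≈ -3478.5)
p = -⅙ (p = 1/(-6) = -⅙ ≈ -0.16667)
y(C, w) = -⅙
K = -⅙ ≈ -0.16667
(-4048 + 21113)*(K + √(G + U)) = (-4048 + 21113)*(-⅙ + √(12224 - 6957/2)) = 17065*(-⅙ + √(17491/2)) = 17065*(-⅙ + √34982/2) = -17065/6 + 17065*√34982/2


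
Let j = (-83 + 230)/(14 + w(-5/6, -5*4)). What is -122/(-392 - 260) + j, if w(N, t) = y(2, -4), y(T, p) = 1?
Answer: 16279/1630 ≈ 9.9871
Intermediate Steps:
w(N, t) = 1
j = 49/5 (j = (-83 + 230)/(14 + 1) = 147/15 = 147*(1/15) = 49/5 ≈ 9.8000)
-122/(-392 - 260) + j = -122/(-392 - 260) + 49/5 = -122/(-652) + 49/5 = -122*(-1/652) + 49/5 = 61/326 + 49/5 = 16279/1630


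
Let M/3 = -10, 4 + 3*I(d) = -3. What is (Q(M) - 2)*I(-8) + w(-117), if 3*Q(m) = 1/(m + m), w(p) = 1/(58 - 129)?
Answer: 178877/38340 ≈ 4.6655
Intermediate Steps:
w(p) = -1/71 (w(p) = 1/(-71) = -1/71)
I(d) = -7/3 (I(d) = -4/3 + (1/3)*(-3) = -4/3 - 1 = -7/3)
M = -30 (M = 3*(-10) = -30)
Q(m) = 1/(6*m) (Q(m) = 1/(3*(m + m)) = 1/(3*((2*m))) = (1/(2*m))/3 = 1/(6*m))
(Q(M) - 2)*I(-8) + w(-117) = ((1/6)/(-30) - 2)*(-7/3) - 1/71 = ((1/6)*(-1/30) - 2)*(-7/3) - 1/71 = (-1/180 - 2)*(-7/3) - 1/71 = -361/180*(-7/3) - 1/71 = 2527/540 - 1/71 = 178877/38340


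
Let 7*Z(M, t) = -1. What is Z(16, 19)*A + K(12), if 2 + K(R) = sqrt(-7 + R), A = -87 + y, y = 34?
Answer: 39/7 + sqrt(5) ≈ 7.8075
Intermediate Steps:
Z(M, t) = -1/7 (Z(M, t) = (1/7)*(-1) = -1/7)
A = -53 (A = -87 + 34 = -53)
K(R) = -2 + sqrt(-7 + R)
Z(16, 19)*A + K(12) = -1/7*(-53) + (-2 + sqrt(-7 + 12)) = 53/7 + (-2 + sqrt(5)) = 39/7 + sqrt(5)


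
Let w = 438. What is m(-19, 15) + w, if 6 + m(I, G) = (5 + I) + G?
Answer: 433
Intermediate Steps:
m(I, G) = -1 + G + I (m(I, G) = -6 + ((5 + I) + G) = -6 + (5 + G + I) = -1 + G + I)
m(-19, 15) + w = (-1 + 15 - 19) + 438 = -5 + 438 = 433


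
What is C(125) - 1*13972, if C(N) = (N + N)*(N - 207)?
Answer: -34472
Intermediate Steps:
C(N) = 2*N*(-207 + N) (C(N) = (2*N)*(-207 + N) = 2*N*(-207 + N))
C(125) - 1*13972 = 2*125*(-207 + 125) - 1*13972 = 2*125*(-82) - 13972 = -20500 - 13972 = -34472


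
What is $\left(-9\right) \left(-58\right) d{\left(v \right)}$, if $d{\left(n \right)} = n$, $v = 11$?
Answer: $5742$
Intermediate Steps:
$\left(-9\right) \left(-58\right) d{\left(v \right)} = \left(-9\right) \left(-58\right) 11 = 522 \cdot 11 = 5742$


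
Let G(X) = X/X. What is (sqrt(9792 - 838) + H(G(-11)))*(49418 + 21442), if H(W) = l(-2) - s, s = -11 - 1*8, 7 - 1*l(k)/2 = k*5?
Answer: 3755580 + 779460*sqrt(74) ≈ 1.0461e+7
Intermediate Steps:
l(k) = 14 - 10*k (l(k) = 14 - 2*k*5 = 14 - 10*k)
G(X) = 1
s = -19 (s = -11 - 8 = -19)
H(W) = 53 (H(W) = (14 - 10*(-2)) - 1*(-19) = (14 + 20) + 19 = 34 + 19 = 53)
(sqrt(9792 - 838) + H(G(-11)))*(49418 + 21442) = (sqrt(9792 - 838) + 53)*(49418 + 21442) = (sqrt(8954) + 53)*70860 = (11*sqrt(74) + 53)*70860 = (53 + 11*sqrt(74))*70860 = 3755580 + 779460*sqrt(74)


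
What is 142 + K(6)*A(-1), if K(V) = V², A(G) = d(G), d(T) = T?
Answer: 106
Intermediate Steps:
A(G) = G
142 + K(6)*A(-1) = 142 + 6²*(-1) = 142 + 36*(-1) = 142 - 36 = 106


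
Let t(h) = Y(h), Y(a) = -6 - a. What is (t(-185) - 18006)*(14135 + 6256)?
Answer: -363510357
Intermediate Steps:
t(h) = -6 - h
(t(-185) - 18006)*(14135 + 6256) = ((-6 - 1*(-185)) - 18006)*(14135 + 6256) = ((-6 + 185) - 18006)*20391 = (179 - 18006)*20391 = -17827*20391 = -363510357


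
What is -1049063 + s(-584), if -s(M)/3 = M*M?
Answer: -2072231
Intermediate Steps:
s(M) = -3*M² (s(M) = -3*M*M = -3*M²)
-1049063 + s(-584) = -1049063 - 3*(-584)² = -1049063 - 3*341056 = -1049063 - 1023168 = -2072231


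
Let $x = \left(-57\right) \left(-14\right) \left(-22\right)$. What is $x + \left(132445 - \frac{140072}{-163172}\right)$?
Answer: $\frac{4686701995}{40793} \approx 1.1489 \cdot 10^{5}$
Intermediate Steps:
$x = -17556$ ($x = 798 \left(-22\right) = -17556$)
$x + \left(132445 - \frac{140072}{-163172}\right) = -17556 + \left(132445 - \frac{140072}{-163172}\right) = -17556 + \left(132445 - 140072 \left(- \frac{1}{163172}\right)\right) = -17556 + \left(132445 - - \frac{35018}{40793}\right) = -17556 + \left(132445 + \frac{35018}{40793}\right) = -17556 + \frac{5402863903}{40793} = \frac{4686701995}{40793}$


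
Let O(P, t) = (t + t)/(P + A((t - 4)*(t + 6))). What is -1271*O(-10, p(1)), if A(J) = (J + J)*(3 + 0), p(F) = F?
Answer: 1271/68 ≈ 18.691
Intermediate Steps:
A(J) = 6*J (A(J) = (2*J)*3 = 6*J)
O(P, t) = 2*t/(P + 6*(-4 + t)*(6 + t)) (O(P, t) = (t + t)/(P + 6*((t - 4)*(t + 6))) = (2*t)/(P + 6*((-4 + t)*(6 + t))) = (2*t)/(P + 6*(-4 + t)*(6 + t)) = 2*t/(P + 6*(-4 + t)*(6 + t)))
-1271*O(-10, p(1)) = -2542/(-144 - 10 + 6*1**2 + 12*1) = -2542/(-144 - 10 + 6*1 + 12) = -2542/(-144 - 10 + 6 + 12) = -2542/(-136) = -2542*(-1)/136 = -1271*(-1/68) = 1271/68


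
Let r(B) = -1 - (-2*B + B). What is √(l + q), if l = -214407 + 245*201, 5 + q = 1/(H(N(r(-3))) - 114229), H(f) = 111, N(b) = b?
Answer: I*√2150956284867426/114118 ≈ 406.41*I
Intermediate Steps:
r(B) = -1 + B (r(B) = -1 - (-1)*B = -1 + B)
q = -570591/114118 (q = -5 + 1/(111 - 114229) = -5 + 1/(-114118) = -5 - 1/114118 = -570591/114118 ≈ -5.0000)
l = -165162 (l = -214407 + 49245 = -165162)
√(l + q) = √(-165162 - 570591/114118) = √(-18848527707/114118) = I*√2150956284867426/114118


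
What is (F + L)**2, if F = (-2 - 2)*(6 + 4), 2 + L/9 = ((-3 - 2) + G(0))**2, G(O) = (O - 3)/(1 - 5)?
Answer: 2798929/256 ≈ 10933.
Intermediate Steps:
G(O) = 3/4 - O/4 (G(O) = (-3 + O)/(-4) = (-3 + O)*(-1/4) = 3/4 - O/4)
L = 2313/16 (L = -18 + 9*((-3 - 2) + (3/4 - 1/4*0))**2 = -18 + 9*(-5 + (3/4 + 0))**2 = -18 + 9*(-5 + 3/4)**2 = -18 + 9*(-17/4)**2 = -18 + 9*(289/16) = -18 + 2601/16 = 2313/16 ≈ 144.56)
F = -40 (F = -4*10 = -40)
(F + L)**2 = (-40 + 2313/16)**2 = (1673/16)**2 = 2798929/256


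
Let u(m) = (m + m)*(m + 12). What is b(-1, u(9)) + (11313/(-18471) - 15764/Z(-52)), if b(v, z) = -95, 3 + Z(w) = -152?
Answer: 5812618/954335 ≈ 6.0908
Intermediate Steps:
u(m) = 2*m*(12 + m) (u(m) = (2*m)*(12 + m) = 2*m*(12 + m))
Z(w) = -155 (Z(w) = -3 - 152 = -155)
b(-1, u(9)) + (11313/(-18471) - 15764/Z(-52)) = -95 + (11313/(-18471) - 15764/(-155)) = -95 + (11313*(-1/18471) - 15764*(-1/155)) = -95 + (-3771/6157 + 15764/155) = -95 + 96474443/954335 = 5812618/954335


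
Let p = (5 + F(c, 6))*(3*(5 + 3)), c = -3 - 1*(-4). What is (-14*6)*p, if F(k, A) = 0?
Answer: -10080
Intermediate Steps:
c = 1 (c = -3 + 4 = 1)
p = 120 (p = (5 + 0)*(3*(5 + 3)) = 5*(3*8) = 5*24 = 120)
(-14*6)*p = -14*6*120 = -84*120 = -10080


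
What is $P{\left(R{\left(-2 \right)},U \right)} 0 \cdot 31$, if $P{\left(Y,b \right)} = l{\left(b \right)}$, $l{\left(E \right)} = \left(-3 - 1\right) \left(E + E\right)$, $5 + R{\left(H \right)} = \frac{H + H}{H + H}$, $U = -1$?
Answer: $0$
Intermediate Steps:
$R{\left(H \right)} = -4$ ($R{\left(H \right)} = -5 + \frac{H + H}{H + H} = -5 + \frac{2 H}{2 H} = -5 + 2 H \frac{1}{2 H} = -5 + 1 = -4$)
$l{\left(E \right)} = - 8 E$ ($l{\left(E \right)} = - 4 \cdot 2 E = - 8 E$)
$P{\left(Y,b \right)} = - 8 b$
$P{\left(R{\left(-2 \right)},U \right)} 0 \cdot 31 = \left(-8\right) \left(-1\right) 0 \cdot 31 = 8 \cdot 0 \cdot 31 = 0 \cdot 31 = 0$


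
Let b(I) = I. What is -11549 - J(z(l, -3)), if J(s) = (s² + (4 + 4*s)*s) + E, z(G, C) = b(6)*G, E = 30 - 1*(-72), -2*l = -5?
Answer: -12836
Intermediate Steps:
l = 5/2 (l = -½*(-5) = 5/2 ≈ 2.5000)
E = 102 (E = 30 + 72 = 102)
z(G, C) = 6*G
J(s) = 102 + s² + s*(4 + 4*s) (J(s) = (s² + (4 + 4*s)*s) + 102 = (s² + s*(4 + 4*s)) + 102 = 102 + s² + s*(4 + 4*s))
-11549 - J(z(l, -3)) = -11549 - (102 + 4*(6*(5/2)) + 5*(6*(5/2))²) = -11549 - (102 + 4*15 + 5*15²) = -11549 - (102 + 60 + 5*225) = -11549 - (102 + 60 + 1125) = -11549 - 1*1287 = -11549 - 1287 = -12836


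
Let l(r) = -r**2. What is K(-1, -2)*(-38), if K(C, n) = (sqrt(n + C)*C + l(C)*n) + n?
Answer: 38*I*sqrt(3) ≈ 65.818*I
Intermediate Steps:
K(C, n) = n + C*sqrt(C + n) - n*C**2 (K(C, n) = (sqrt(n + C)*C + (-C**2)*n) + n = (sqrt(C + n)*C - n*C**2) + n = (C*sqrt(C + n) - n*C**2) + n = n + C*sqrt(C + n) - n*C**2)
K(-1, -2)*(-38) = (-2 - sqrt(-1 - 2) - 1*(-2)*(-1)**2)*(-38) = (-2 - sqrt(-3) - 1*(-2)*1)*(-38) = (-2 - I*sqrt(3) + 2)*(-38) = -I*sqrt(3)*(-38) = 38*I*sqrt(3)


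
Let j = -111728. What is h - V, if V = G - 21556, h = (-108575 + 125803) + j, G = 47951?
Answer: -120895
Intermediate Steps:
h = -94500 (h = (-108575 + 125803) - 111728 = 17228 - 111728 = -94500)
V = 26395 (V = 47951 - 21556 = 26395)
h - V = -94500 - 1*26395 = -94500 - 26395 = -120895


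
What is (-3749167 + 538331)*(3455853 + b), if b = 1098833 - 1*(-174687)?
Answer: -15185241085828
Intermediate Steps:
b = 1273520 (b = 1098833 + 174687 = 1273520)
(-3749167 + 538331)*(3455853 + b) = (-3749167 + 538331)*(3455853 + 1273520) = -3210836*4729373 = -15185241085828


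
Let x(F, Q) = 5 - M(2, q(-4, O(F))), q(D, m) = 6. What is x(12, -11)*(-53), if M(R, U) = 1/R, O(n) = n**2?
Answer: -477/2 ≈ -238.50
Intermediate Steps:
x(F, Q) = 9/2 (x(F, Q) = 5 - 1/2 = 9/2)
x(12, -11)*(-53) = (9/2)*(-53) = -477/2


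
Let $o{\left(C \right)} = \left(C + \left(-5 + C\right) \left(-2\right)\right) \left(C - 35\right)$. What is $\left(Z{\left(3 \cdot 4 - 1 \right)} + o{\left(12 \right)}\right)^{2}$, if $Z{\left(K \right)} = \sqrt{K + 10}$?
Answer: $\left(46 + \sqrt{21}\right)^{2} \approx 2558.6$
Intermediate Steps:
$o{\left(C \right)} = \left(-35 + C\right) \left(10 - C\right)$ ($o{\left(C \right)} = \left(C - \left(-10 + 2 C\right)\right) \left(-35 + C\right) = \left(10 - C\right) \left(-35 + C\right) = \left(-35 + C\right) \left(10 - C\right)$)
$Z{\left(K \right)} = \sqrt{10 + K}$
$\left(Z{\left(3 \cdot 4 - 1 \right)} + o{\left(12 \right)}\right)^{2} = \left(\sqrt{10 + \left(3 \cdot 4 - 1\right)} - -46\right)^{2} = \left(\sqrt{10 + \left(12 - 1\right)} - -46\right)^{2} = \left(\sqrt{10 + 11} - -46\right)^{2} = \left(\sqrt{21} + 46\right)^{2} = \left(46 + \sqrt{21}\right)^{2}$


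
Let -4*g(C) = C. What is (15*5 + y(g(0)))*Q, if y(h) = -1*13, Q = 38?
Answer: 2356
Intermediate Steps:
g(C) = -C/4
y(h) = -13
(15*5 + y(g(0)))*Q = (15*5 - 13)*38 = (75 - 13)*38 = 62*38 = 2356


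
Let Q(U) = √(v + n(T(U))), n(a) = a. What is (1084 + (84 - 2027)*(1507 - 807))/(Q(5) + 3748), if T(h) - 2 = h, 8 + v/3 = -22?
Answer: -5093591968/14047587 + 1359016*I*√83/14047587 ≈ -362.6 + 0.88138*I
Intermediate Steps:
v = -90 (v = -24 + 3*(-22) = -24 - 66 = -90)
T(h) = 2 + h
Q(U) = √(-88 + U) (Q(U) = √(-90 + (2 + U)) = √(-88 + U))
(1084 + (84 - 2027)*(1507 - 807))/(Q(5) + 3748) = (1084 + (84 - 2027)*(1507 - 807))/(√(-88 + 5) + 3748) = (1084 - 1943*700)/(√(-83) + 3748) = (1084 - 1360100)/(I*√83 + 3748) = -1359016/(3748 + I*√83)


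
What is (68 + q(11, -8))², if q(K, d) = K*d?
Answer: 400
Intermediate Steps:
(68 + q(11, -8))² = (68 + 11*(-8))² = (68 - 88)² = (-20)² = 400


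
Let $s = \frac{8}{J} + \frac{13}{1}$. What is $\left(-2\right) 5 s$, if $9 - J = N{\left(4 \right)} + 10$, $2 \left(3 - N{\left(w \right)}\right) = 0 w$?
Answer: $-110$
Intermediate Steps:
$N{\left(w \right)} = 3$ ($N{\left(w \right)} = 3 - \frac{0 w}{2} = 3 - 0 = 3 + 0 = 3$)
$J = -4$ ($J = 9 - \left(3 + 10\right) = 9 - 13 = -4$)
$s = 11$ ($s = \frac{8}{-4} + \frac{13}{1} = 8 \left(- \frac{1}{4}\right) + 13 \cdot 1 = -2 + 13 = 11$)
$\left(-2\right) 5 s = \left(-2\right) 5 \cdot 11 = \left(-10\right) 11 = -110$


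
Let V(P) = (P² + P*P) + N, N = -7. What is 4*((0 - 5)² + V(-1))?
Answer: 80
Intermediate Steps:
V(P) = -7 + 2*P² (V(P) = (P² + P*P) - 7 = (P² + P²) - 7 = 2*P² - 7 = -7 + 2*P²)
4*((0 - 5)² + V(-1)) = 4*((0 - 5)² + (-7 + 2*(-1)²)) = 4*((-5)² + (-7 + 2*1)) = 4*(25 + (-7 + 2)) = 4*(25 - 5) = 4*20 = 80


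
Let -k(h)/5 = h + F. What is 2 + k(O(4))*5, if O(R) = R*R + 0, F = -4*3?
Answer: -98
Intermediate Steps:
F = -12
O(R) = R² (O(R) = R² + 0 = R²)
k(h) = 60 - 5*h (k(h) = -5*(h - 12) = -5*(-12 + h) = 60 - 5*h)
2 + k(O(4))*5 = 2 + (60 - 5*4²)*5 = 2 + (60 - 5*16)*5 = 2 + (60 - 80)*5 = 2 - 20*5 = 2 - 100 = -98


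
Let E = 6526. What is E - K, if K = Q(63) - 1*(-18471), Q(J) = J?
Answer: -12008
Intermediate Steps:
K = 18534 (K = 63 - 1*(-18471) = 63 + 18471 = 18534)
E - K = 6526 - 1*18534 = 6526 - 18534 = -12008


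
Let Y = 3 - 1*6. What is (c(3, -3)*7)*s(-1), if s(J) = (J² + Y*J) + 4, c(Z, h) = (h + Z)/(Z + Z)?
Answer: 0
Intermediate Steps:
c(Z, h) = (Z + h)/(2*Z) (c(Z, h) = (Z + h)/((2*Z)) = (Z + h)*(1/(2*Z)) = (Z + h)/(2*Z))
Y = -3 (Y = 3 - 6 = -3)
s(J) = 4 + J² - 3*J (s(J) = (J² - 3*J) + 4 = 4 + J² - 3*J)
(c(3, -3)*7)*s(-1) = (((½)*(3 - 3)/3)*7)*(4 + (-1)² - 3*(-1)) = (((½)*(⅓)*0)*7)*(4 + 1 + 3) = (0*7)*8 = 0*8 = 0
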